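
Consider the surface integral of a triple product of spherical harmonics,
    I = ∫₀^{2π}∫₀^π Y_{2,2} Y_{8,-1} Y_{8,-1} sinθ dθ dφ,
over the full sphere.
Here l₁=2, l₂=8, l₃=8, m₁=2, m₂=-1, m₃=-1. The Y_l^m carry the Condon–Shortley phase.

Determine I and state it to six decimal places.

0.195170

Checks pass: Σm=0; 18 even; l₃=8∈[6,10].
(2·2+1)(2·8+1)(2·8+1) = 1445
Δ: 2! 2! 14! / 19! → 1/348840
sum: t=0:+1/116121600 t=1:−1/25401600 t=2:+1/116121600 = -1/45158400
3j²(2 8 8; 0 0 0) = Δ·Π!·Σ² = 24/1615  (sign -1)
sum: t=0:+1/101606400 = 1/101606400
3j²(2 8 8; 2 -1 -1) = Δ·Π!·Σ² = 36/1615  (sign -1)
combine: 4πI² = 1445·24/1615·36/1615 = 864/1805
take √, sign +1: I = 0.19517012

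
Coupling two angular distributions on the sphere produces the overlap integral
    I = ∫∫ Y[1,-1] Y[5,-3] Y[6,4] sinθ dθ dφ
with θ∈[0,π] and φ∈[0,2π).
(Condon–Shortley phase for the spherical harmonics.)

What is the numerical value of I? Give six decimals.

0.274090

Rules hold: Σm=0, L=12 even, 4≤6≤6.
N = 3·11·13 = 429
Δ = 0!·2!·10!/13! = 1/858
Racah Σ t=0..0: t=0:+1/14400 = 1/14400
⇒ 3j(1 5 6; 0 0 0)² = 6/143, sgn +1
Racah Σ t=0..0: t=0:+1/161280 = 1/161280
⇒ 3j(1 5 6; -1 -3 4)² = 15/286, sgn +1
4πI² = N·(3j₀)²·(3jₘ)² = 135/143
I = +1·√(0.944056/4π) = 0.27409047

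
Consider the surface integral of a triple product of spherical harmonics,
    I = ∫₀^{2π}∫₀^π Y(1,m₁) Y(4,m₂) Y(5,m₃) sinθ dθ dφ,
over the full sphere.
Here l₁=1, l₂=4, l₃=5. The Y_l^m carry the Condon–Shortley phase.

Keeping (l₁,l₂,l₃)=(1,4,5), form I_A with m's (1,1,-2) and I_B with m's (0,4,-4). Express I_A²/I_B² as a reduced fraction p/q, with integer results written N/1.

Same 1,4,5: normalisation and zero-m 3j drop out of the ratio.
A: Δ: 0! 2! 8! / 11! → 1/495; sum: t=0:+1/1440 = 1/1440; 3j²(1 4 5; 1 1 -2) = Δ·Π!·Σ² = 7/165  (sign -1)
B: Δ: 0! 2! 8! / 11! → 1/495; sum: t=0:+1/40320 = 1/40320; 3j²(1 4 5; 0 4 -4) = Δ·Π!·Σ² = 1/55  (sign -1)
I_A²/I_B² = (7/165)/(1/55) = 7/3

7/3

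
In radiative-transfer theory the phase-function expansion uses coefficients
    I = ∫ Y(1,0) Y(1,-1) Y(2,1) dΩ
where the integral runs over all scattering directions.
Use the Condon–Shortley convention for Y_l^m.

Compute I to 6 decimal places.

Rules hold: Σm=0, L=4 even, 0≤2≤2.
N = 3·3·5 = 45
Δ = 0!·2!·2!/5! = 1/30
Racah Σ t=0..0: t=0:+1/1 = 1/1
⇒ 3j(1 1 2; 0 0 0)² = 2/15, sgn +1
Racah Σ t=0..0: t=0:+1/2 = 1/2
⇒ 3j(1 1 2; 0 -1 1)² = 1/10, sgn -1
4πI² = N·(3j₀)²·(3jₘ)² = 3/5
I = -1·√(0.6/4π) = -0.21850969

-0.218510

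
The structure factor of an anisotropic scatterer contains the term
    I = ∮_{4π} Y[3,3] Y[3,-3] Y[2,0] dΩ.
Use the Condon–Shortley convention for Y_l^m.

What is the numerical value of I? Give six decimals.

0.210261

Rules hold: Σm=0, L=8 even, 0≤2≤6.
N = 7·7·5 = 245
Δ = 4!·2!·2!/9! = 1/3780
Racah Σ t=1..3: t=1:−1/24 t=2:+1/4 t=3:−1/24 = 1/6
⇒ 3j(3 3 2; 0 0 0)² = 4/105, sgn +1
Racah Σ t=0..0: t=0:+1/96 = 1/96
⇒ 3j(3 3 2; 3 -3 0)² = 5/84, sgn +1
4πI² = N·(3j₀)²·(3jₘ)² = 5/9
I = +1·√(0.555556/4π) = 0.21026104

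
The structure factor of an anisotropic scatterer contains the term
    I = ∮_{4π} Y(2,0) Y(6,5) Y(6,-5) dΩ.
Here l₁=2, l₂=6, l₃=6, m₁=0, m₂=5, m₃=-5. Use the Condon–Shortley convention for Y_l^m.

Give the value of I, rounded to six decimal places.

m-sum 0 ✓  L=14 even ✓  4≤6≤8 ✓
Π(2lᵢ+1) = 5×13×13 = 845
triangle coeff Δ(2,6,6) = 1/90090
Σ_t [0,2]: t=0:+1/69120 t=1:−1/14400 t=2:+1/69120 = -7/172800
(3j)²=14/715 [(2 6 6; 0 0 0)], sign=-1
Σ_t [1,2]: t=1:−1/3628800 t=2:+1/1451520 = 1/2419200
(3j)²=11/910 [(2 6 6; 0 5 -5)], sign=-1
⇒ 4πI² = 1/5
I = (+1)√(1/5/(4π)) = 0.12615663

0.126157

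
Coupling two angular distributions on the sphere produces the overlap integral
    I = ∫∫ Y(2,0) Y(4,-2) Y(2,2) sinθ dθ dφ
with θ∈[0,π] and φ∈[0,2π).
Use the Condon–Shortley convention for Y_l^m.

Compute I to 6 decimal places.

Checks pass: Σm=0; 8 even; l₃=2∈[2,6].
(2·2+1)(2·4+1)(2·2+1) = 225
Δ: 4! 0! 4! / 9! → 1/630
sum: t=2:+1/16 = 1/16
3j²(2 4 2; 0 0 0) = Δ·Π!·Σ² = 2/35  (sign +1)
sum: t=2:+1/96 = 1/96
3j²(2 4 2; 0 -2 2) = Δ·Π!·Σ² = 1/42  (sign +1)
combine: 4πI² = 225·2/35·1/42 = 15/49
take √, sign +1: I = 0.15607835

0.156078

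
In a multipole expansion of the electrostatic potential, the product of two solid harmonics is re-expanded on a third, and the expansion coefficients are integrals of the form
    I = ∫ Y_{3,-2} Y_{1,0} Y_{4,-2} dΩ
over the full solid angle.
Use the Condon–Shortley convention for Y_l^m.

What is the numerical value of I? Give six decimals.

Σmᵢ = -4 ≠ 0, so the φ-integral vanishes; I = 0

0.000000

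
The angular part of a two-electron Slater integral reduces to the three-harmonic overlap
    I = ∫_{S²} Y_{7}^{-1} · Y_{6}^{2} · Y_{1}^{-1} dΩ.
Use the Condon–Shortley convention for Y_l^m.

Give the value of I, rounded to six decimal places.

-0.135514

m-sum 0 ✓  L=14 even ✓  1≤1≤13 ✓
Π(2lᵢ+1) = 15×13×3 = 585
triangle coeff Δ(7,6,1) = 1/1365
Σ_t [6,6]: t=6:+1/518400 = 1/518400
(3j)²=7/195 [(7 6 1; 0 0 0)], sign=-1
Σ_t [8,8]: t=8:+1/1935360 = 1/1935360
(3j)²=1/91 [(7 6 1; -1 2 -1)], sign=+1
⇒ 4πI² = 3/13
I = (-1)√(3/13/(4π)) = -0.13551395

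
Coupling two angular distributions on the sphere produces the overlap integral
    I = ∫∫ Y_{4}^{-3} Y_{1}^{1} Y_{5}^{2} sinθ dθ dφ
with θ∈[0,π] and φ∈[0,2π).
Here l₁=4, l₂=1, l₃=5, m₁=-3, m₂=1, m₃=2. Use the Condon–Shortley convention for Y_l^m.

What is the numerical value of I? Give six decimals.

0.085055

Rules hold: Σm=0, L=10 even, 3≤5≤5.
N = 9·3·11 = 297
Δ = 0!·8!·2!/11! = 1/495
Racah Σ t=0..0: t=0:+1/576 = 1/576
⇒ 3j(4 1 5; 0 0 0)² = 5/99, sgn -1
Racah Σ t=0..0: t=0:+1/10080 = 1/10080
⇒ 3j(4 1 5; -3 1 2)² = 1/165, sgn -1
4πI² = N·(3j₀)²·(3jₘ)² = 1/11
I = +1·√(0.0909091/4π) = 0.08505478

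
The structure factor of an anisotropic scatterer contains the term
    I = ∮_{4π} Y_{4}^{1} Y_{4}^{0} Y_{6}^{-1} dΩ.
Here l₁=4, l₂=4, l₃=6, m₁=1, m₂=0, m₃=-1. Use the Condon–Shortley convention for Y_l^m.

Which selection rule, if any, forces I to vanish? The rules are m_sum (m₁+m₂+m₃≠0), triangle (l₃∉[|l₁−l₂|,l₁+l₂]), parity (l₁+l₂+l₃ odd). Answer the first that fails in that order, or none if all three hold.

m₁+m₂+m₃ = 1 + 0 − 1 = 0  ✓
triangle: |4−4|=0 ≤ l₃=6 ≤ 4+4=8  ✓
parity: l₁+l₂+l₃ = 14 is even  ✓

none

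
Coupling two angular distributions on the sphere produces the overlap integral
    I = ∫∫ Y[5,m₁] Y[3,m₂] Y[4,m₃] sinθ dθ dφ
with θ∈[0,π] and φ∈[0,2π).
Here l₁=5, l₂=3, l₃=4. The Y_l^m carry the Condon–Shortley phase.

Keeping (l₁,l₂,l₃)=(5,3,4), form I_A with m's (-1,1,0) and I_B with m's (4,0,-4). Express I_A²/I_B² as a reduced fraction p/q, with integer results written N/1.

605/3528

l's match ⇒ only the (l;m) 3-j factors differ between A and B.
A: triangle coeff Δ(5,3,4) = 1/180180; Σ_t [2,4]: t=2:+1/384 t=3:−1/216 t=4:+1/2304 = -11/6912; (3j)²=11/1638 [(5 3 4; -1 1 0)], sign=-1
B: triangle coeff Δ(5,3,4) = 1/180180; Σ_t [1,1]: t=1:−1/8640 = -1/8640; (3j)²=28/715 [(5 3 4; 4 0 -4)], sign=-1
I_A²/I_B² = (11/1638)/(28/715) = 605/3528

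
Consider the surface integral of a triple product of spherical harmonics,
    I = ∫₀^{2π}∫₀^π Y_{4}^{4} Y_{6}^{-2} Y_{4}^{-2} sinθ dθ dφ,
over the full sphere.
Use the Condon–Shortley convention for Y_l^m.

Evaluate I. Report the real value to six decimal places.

-0.110189

Rules hold: Σm=0, L=14 even, 2≤4≤10.
N = 9·13·9 = 1053
Δ = 6!·2!·6!/15! = 1/1261260
Racah Σ t=2..4: t=2:+1/4608 t=3:−1/1296 t=4:+1/4608 = -7/20736
⇒ 3j(4 6 4; 0 0 0)² = 20/1287, sgn -1
Racah Σ t=0..0: t=0:+1/69120 = 1/69120
⇒ 3j(4 6 4; 4 -2 -2)² = 4/429, sgn +1
4πI² = N·(3j₀)²·(3jₘ)² = 240/1573
I = -1·√(0.152575/4π) = -0.11018851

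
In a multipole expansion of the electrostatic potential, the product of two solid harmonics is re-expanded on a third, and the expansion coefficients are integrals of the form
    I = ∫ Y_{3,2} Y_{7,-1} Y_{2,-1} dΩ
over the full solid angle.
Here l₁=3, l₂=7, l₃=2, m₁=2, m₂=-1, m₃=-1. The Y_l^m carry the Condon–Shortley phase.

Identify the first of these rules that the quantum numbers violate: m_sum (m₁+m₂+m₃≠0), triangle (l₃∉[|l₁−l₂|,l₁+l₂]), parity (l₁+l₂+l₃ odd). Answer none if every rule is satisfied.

Σmᵢ = 0  ✓
l₃∈[|l₁−l₂|,l₁+l₂]=[4,10], have l₃=2  ✗
Σlᵢ = 12 ⇒ even

triangle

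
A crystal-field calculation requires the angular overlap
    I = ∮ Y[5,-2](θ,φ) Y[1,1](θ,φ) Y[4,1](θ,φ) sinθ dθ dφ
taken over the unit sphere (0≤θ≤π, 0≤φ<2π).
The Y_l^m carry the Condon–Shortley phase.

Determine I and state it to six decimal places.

0.225034

Rules hold: Σm=0, L=10 even, 4≤4≤6.
N = 11·3·9 = 297
Δ = 2!·8!·0!/11! = 1/495
Racah Σ t=1..1: t=1:−1/576 = -1/576
⇒ 3j(5 1 4; 0 0 0)² = 5/99, sgn -1
Racah Σ t=2..2: t=2:+1/1440 = 1/1440
⇒ 3j(5 1 4; -2 1 1)² = 7/165, sgn -1
4πI² = N·(3j₀)²·(3jₘ)² = 7/11
I = +1·√(0.636364/4π) = 0.22503380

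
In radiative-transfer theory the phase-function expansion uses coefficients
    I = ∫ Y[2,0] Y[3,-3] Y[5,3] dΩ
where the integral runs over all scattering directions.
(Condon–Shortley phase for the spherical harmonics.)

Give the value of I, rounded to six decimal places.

-0.126792

Checks pass: Σm=0; 10 even; l₃=5∈[1,5].
(2·2+1)(2·3+1)(2·5+1) = 385
Δ: 0! 4! 6! / 11! → 1/2310
sum: t=0:+1/144 = 1/144
3j²(2 3 5; 0 0 0) = Δ·Π!·Σ² = 10/231  (sign -1)
sum: t=0:+1/2880 = 1/2880
3j²(2 3 5; 0 -3 3) = Δ·Π!·Σ² = 2/165  (sign +1)
combine: 4πI² = 385·10/231·2/165 = 20/99
take √, sign -1: I = -0.12679218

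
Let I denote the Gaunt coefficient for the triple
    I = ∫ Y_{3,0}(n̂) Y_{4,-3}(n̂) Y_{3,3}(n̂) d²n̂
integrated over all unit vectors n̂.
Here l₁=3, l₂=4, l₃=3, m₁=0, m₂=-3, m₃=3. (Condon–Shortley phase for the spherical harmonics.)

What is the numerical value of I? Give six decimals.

0.203551

Rules hold: Σm=0, L=10 even, 1≤3≤7.
N = 7·9·7 = 441
Δ = 4!·2!·4!/11! = 1/34650
Racah Σ t=1..3: t=1:−1/72 t=2:+1/16 t=3:−1/72 = 5/144
⇒ 3j(3 4 3; 0 0 0)² = 2/77, sgn -1
Racah Σ t=1..1: t=1:−1/288 = -1/288
⇒ 3j(3 4 3; 0 -3 3)² = 1/22, sgn -1
4πI² = N·(3j₀)²·(3jₘ)² = 63/121
I = +1·√(0.520661/4π) = 0.20355073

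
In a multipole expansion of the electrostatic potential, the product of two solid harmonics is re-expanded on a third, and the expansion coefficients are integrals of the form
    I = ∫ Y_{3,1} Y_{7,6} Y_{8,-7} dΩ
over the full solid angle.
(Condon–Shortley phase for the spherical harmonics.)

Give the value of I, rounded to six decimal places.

0.061743

Rules hold: Σm=0, L=18 even, 4≤8≤10.
N = 7·15·17 = 1785
Δ = 2!·4!·12!/19! = 1/5290740
Racah Σ t=0..2: t=0:+1/7257600 t=1:−1/2073600 t=2:+1/7257600 = -1/4838400
⇒ 3j(3 7 8; 0 0 0)² = 252/20995, sgn -1
Racah Σ t=1..2: t=1:−1/2874009600 t=2:+1/1916006400 = 1/5748019200
⇒ 3j(3 7 8; 1 6 -7)² = 13/5814, sgn -1
4πI² = N·(3j₀)²·(3jₘ)² = 294/6137
I = +1·√(0.0479061/4π) = 0.06174342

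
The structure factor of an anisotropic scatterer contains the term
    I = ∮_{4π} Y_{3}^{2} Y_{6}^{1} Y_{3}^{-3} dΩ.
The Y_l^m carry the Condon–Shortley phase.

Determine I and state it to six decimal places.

m-sum 0 ✓  L=12 even ✓  3≤3≤9 ✓
Π(2lᵢ+1) = 7×13×7 = 637
triangle coeff Δ(3,6,3) = 1/12012
Σ_t [3,3]: t=3:−1/1296 = -1/1296
(3j)²=100/3003 [(3 6 3; 0 0 0)], sign=+1
Σ_t [1,1]: t=1:−1/86400 = -1/86400
(3j)²=1/1716 [(3 6 3; 2 1 -3)], sign=-1
⇒ 4πI² = 175/14157
I = (-1)√(175/14157/(4π)) = -0.03136379

-0.031364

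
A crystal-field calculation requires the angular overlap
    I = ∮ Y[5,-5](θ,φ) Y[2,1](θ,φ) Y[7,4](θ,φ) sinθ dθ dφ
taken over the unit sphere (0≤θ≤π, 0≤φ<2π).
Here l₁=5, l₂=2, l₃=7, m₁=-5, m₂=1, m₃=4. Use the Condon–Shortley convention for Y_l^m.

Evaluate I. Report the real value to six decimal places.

Checks pass: Σm=0; 14 even; l₃=7∈[3,7].
(2·5+1)(2·2+1)(2·7+1) = 825
Δ: 0! 10! 4! / 15! → 1/15015
sum: t=0:+1/57600 = 1/57600
3j²(5 2 7; 0 0 0) = Δ·Π!·Σ² = 21/715  (sign -1)
sum: t=0:+1/21772800 = 1/21772800
3j²(5 2 7; -5 1 4) = Δ·Π!·Σ² = 1/1365  (sign -1)
combine: 4πI² = 825·21/715·1/1365 = 3/169
take √, sign +1: I = 0.03758481

0.037585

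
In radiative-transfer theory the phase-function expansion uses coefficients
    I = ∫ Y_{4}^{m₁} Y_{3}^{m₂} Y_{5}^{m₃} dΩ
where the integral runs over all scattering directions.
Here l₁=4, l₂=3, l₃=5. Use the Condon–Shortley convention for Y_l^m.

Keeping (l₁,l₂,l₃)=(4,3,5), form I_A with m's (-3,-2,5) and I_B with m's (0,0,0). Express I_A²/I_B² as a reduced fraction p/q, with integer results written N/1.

49/24

Same 4,3,5: normalisation and zero-m 3j drop out of the ratio.
A: Δ: 2! 6! 4! / 13! → 1/180180; sum: t=1:−1/17280 = -1/17280; 3j²(4 3 5; -3 -2 5) = Δ·Π!·Σ² = 35/858  (sign -1)
B: Δ: 2! 6! 4! / 13! → 1/180180; sum: t=0:+1/576 t=1:−1/144 t=2:+1/576 = -1/288; 3j²(4 3 5; 0 0 0) = Δ·Π!·Σ² = 20/1001  (sign +1)
I_A²/I_B² = (35/858)/(20/1001) = 49/24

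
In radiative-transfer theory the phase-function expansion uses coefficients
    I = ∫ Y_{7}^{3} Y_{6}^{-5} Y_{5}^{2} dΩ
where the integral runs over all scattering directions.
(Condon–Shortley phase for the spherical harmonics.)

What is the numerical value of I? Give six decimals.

m-sum 0 ✓  L=18 even ✓  1≤5≤13 ✓
Π(2lᵢ+1) = 15×13×11 = 2145
triangle coeff Δ(7,6,5) = 1/174594420
Σ_t [2,6]: t=2:+1/4147200 t=3:−1/207360 t=4:+1/82944 t=5:−1/207360 t=6:+1/4147200 = 1/345600
(3j)²=420/46189 [(7 6 5; 0 0 0)], sign=-1
Σ_t [0,1]: t=0:+1/11612160 t=1:−1/4354560 = -1/6967296
(3j)²=625/50388 [(7 6 5; 3 -5 2)], sign=+1
⇒ 4πI² = 328125/1356277
I = (-1)√(328125/1356277/(4π)) = -0.13875241

-0.138752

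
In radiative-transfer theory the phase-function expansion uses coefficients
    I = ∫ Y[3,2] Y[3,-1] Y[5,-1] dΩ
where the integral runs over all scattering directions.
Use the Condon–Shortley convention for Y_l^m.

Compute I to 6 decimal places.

Σlᵢ=11 odd — θ-integrand is odd under cosθ→−cosθ; I=0

0.000000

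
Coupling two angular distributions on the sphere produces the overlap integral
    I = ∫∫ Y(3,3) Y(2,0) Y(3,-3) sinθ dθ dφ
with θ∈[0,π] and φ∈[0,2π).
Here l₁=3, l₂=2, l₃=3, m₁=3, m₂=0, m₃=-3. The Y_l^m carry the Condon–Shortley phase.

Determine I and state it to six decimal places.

0.210261

Rules hold: Σm=0, L=8 even, 1≤3≤5.
N = 7·5·7 = 245
Δ = 2!·4!·2!/9! = 1/3780
Racah Σ t=0..2: t=0:+1/24 t=1:−1/4 t=2:+1/24 = -1/6
⇒ 3j(3 2 3; 0 0 0)² = 4/105, sgn +1
Racah Σ t=0..0: t=0:+1/96 = 1/96
⇒ 3j(3 2 3; 3 0 -3)² = 5/84, sgn +1
4πI² = N·(3j₀)²·(3jₘ)² = 5/9
I = +1·√(0.555556/4π) = 0.21026104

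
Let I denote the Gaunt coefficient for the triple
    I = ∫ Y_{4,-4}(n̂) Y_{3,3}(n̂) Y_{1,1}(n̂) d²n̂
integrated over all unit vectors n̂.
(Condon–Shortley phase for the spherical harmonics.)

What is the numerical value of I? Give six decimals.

m-sum 0 ✓  L=8 even ✓  1≤1≤7 ✓
Π(2lᵢ+1) = 9×7×3 = 189
triangle coeff Δ(4,3,1) = 1/252
Σ_t [3,3]: t=3:−1/36 = -1/36
(3j)²=4/63 [(4 3 1; 0 0 0)], sign=+1
Σ_t [6,6]: t=6:+1/1440 = 1/1440
(3j)²=1/9 [(4 3 1; -4 3 1)], sign=+1
⇒ 4πI² = 4/3
I = (+1)√(4/3/(4π)) = 0.32573501

0.325735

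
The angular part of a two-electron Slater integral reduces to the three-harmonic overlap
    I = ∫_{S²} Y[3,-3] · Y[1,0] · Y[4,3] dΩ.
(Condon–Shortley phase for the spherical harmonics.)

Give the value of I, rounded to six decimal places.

Checks pass: Σm=0; 8 even; l₃=4∈[2,4].
(2·3+1)(2·1+1)(2·4+1) = 189
Δ: 0! 6! 2! / 9! → 1/252
sum: t=0:+1/36 = 1/36
3j²(3 1 4; 0 0 0) = Δ·Π!·Σ² = 4/63  (sign +1)
sum: t=0:+1/720 = 1/720
3j²(3 1 4; -3 0 3) = Δ·Π!·Σ² = 1/36  (sign -1)
combine: 4πI² = 189·4/63·1/36 = 1/3
take √, sign -1: I = -0.16286750

-0.162868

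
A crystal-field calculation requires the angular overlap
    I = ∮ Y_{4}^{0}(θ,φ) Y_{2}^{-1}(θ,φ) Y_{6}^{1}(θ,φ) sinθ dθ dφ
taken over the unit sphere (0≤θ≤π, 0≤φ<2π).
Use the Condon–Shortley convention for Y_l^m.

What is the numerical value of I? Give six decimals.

-0.210395

m-sum 0 ✓  L=12 even ✓  2≤6≤6 ✓
Π(2lᵢ+1) = 9×5×13 = 585
triangle coeff Δ(4,2,6) = 1/6435
Σ_t [0,0]: t=0:+1/2304 = 1/2304
(3j)²=5/143 [(4 2 6; 0 0 0)], sign=+1
Σ_t [0,0]: t=0:+1/3456 = 1/3456
(3j)²=35/1287 [(4 2 6; 0 -1 1)], sign=-1
⇒ 4πI² = 875/1573
I = (-1)√(875/1573/(4π)) = -0.21039467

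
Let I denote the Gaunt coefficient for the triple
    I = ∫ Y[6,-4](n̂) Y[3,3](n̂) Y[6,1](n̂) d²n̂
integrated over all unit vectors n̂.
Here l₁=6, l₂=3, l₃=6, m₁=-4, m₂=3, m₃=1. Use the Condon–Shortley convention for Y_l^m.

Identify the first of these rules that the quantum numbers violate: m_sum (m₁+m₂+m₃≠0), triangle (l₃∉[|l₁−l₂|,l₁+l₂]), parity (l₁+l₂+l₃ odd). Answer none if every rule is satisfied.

m₁+m₂+m₃ = -4 + 3 + 1 = 0  ✓
triangle: |6−3|=3 ≤ l₃=6 ≤ 6+3=9  ✓
parity: l₁+l₂+l₃ = 15 is odd  ✗

parity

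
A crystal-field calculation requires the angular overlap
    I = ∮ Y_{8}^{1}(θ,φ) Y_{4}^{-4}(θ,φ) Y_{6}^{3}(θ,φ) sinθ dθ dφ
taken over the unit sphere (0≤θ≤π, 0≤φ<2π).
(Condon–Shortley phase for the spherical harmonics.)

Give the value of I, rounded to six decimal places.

m-sum 0 ✓  L=18 even ✓  4≤6≤12 ✓
Π(2lᵢ+1) = 17×9×13 = 1989
triangle coeff Δ(8,4,6) = 1/23279256
Σ_t [2,4]: t=2:+1/1658880 t=3:−1/518400 t=4:+1/1658880 = -1/1382400
(3j)²=504/46189 [(8 4 6; 0 0 0)], sign=-1
Σ_t [0,0]: t=0:+1/43545600 = 1/43545600
(3j)²=168/46189 [(8 4 6; 1 -4 3)], sign=-1
⇒ 4πI² = 762048/9653501
I = (+1)√(762048/9653501/(4π)) = 0.07925813

0.079258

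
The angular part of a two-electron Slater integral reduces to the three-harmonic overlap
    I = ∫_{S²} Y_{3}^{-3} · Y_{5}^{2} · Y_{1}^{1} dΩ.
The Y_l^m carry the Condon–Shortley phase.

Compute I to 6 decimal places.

0.000000

l₃=1 ∉ [2,8] — triangle fails ⇒ I = 0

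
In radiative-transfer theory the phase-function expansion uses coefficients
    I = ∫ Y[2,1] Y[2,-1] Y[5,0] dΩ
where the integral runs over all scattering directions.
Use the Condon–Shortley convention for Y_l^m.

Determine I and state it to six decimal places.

|2−2|≤5≤2+2 violated ⇒ I = 0

0.000000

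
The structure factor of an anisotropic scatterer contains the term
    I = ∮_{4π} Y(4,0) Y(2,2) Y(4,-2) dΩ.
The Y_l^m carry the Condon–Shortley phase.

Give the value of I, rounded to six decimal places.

m-sum 0 ✓  L=10 even ✓  2≤4≤6 ✓
Π(2lᵢ+1) = 9×5×9 = 405
triangle coeff Δ(4,2,4) = 1/13860
Σ_t [0,2]: t=0:+1/192 t=1:−1/36 t=2:+1/192 = -5/288
(3j)²=20/693 [(4 2 4; 0 0 0)], sign=-1
Σ_t [2,2]: t=2:+1/192 = 1/192
(3j)²=3/77 [(4 2 4; 0 2 -2)], sign=+1
⇒ 4πI² = 2700/5929
I = (-1)√(2700/5929/(4π)) = -0.19036462

-0.190365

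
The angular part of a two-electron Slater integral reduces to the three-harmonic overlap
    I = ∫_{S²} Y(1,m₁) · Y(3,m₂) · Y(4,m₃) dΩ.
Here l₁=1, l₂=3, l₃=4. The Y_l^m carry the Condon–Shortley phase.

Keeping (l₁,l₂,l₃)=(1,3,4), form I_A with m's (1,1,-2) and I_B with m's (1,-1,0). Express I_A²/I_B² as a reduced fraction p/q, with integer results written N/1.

5/2

Same 1,3,4: normalisation and zero-m 3j drop out of the ratio.
A: Δ: 0! 2! 6! / 9! → 1/252; sum: t=0:+1/96 = 1/96; 3j²(1 3 4; 1 1 -2) = Δ·Π!·Σ² = 5/84  (sign +1)
B: Δ: 0! 2! 6! / 9! → 1/252; sum: t=0:+1/96 = 1/96; 3j²(1 3 4; 1 -1 0) = Δ·Π!·Σ² = 1/42  (sign +1)
I_A²/I_B² = (5/84)/(1/42) = 5/2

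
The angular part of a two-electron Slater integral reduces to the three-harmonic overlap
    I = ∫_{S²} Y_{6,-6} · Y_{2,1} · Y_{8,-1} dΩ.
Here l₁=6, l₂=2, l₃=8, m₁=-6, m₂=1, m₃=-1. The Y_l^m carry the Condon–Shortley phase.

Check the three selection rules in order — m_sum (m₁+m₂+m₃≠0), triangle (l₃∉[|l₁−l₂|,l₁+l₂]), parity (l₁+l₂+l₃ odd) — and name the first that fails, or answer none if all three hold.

m_sum

azimuthal sum: -6 + 1 − 1 = -6  ✗
4 ≤ 8 ≤ 8 (triangle on l)
L = 6 + 2 + 8 = 16 (even)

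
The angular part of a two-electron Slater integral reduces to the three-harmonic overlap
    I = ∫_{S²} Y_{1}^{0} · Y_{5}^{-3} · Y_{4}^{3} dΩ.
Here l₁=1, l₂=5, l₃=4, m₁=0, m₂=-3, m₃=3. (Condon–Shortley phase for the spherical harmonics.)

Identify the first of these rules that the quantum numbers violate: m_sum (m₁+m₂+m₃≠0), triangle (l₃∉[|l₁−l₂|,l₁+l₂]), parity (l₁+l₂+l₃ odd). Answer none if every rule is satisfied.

none

Σmᵢ = 0  ✓
l₃∈[|l₁−l₂|,l₁+l₂]=[4,6], have l₃=4  ✓
Σlᵢ = 10 ⇒ even  ✓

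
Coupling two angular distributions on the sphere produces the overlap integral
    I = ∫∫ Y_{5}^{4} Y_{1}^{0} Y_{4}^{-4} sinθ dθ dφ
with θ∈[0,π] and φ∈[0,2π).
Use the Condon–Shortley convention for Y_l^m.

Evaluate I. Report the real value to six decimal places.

0.147319

Checks pass: Σm=0; 10 even; l₃=4∈[4,6].
(2·5+1)(2·1+1)(2·4+1) = 297
Δ: 2! 8! 0! / 11! → 1/495
sum: t=1:−1/576 = -1/576
3j²(5 1 4; 0 0 0) = Δ·Π!·Σ² = 5/99  (sign -1)
sum: t=1:−1/40320 = -1/40320
3j²(5 1 4; 4 0 -4) = Δ·Π!·Σ² = 1/55  (sign -1)
combine: 4πI² = 297·5/99·1/55 = 3/11
take √, sign +1: I = 0.14731920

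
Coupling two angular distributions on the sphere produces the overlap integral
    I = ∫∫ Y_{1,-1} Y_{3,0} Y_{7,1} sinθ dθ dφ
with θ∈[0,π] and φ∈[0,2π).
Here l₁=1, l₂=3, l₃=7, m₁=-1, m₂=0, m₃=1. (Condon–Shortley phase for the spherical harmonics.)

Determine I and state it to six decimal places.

0.000000

triangle: need 2≤l₃≤4, have 7; I=0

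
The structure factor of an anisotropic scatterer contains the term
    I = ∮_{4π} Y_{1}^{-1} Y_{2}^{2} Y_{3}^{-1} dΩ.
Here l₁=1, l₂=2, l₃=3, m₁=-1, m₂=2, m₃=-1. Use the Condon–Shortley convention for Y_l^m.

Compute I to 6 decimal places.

-0.082589

m-sum 0 ✓  L=6 even ✓  1≤3≤3 ✓
Π(2lᵢ+1) = 3×5×7 = 105
triangle coeff Δ(1,2,3) = 1/105
Σ_t [0,0]: t=0:+1/4 = 1/4
(3j)²=3/35 [(1 2 3; 0 0 0)], sign=-1
Σ_t [0,0]: t=0:+1/48 = 1/48
(3j)²=1/105 [(1 2 3; -1 2 -1)], sign=+1
⇒ 4πI² = 3/35
I = (-1)√(3/35/(4π)) = -0.08258890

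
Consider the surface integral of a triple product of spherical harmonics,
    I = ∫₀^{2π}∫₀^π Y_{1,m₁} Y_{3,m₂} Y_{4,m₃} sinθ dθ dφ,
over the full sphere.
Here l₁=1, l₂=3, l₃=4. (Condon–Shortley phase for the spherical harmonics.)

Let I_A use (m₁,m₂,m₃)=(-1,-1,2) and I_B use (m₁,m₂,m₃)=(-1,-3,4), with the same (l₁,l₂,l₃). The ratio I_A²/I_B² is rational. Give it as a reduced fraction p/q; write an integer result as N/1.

15/28

Same 1,3,4: normalisation and zero-m 3j drop out of the ratio.
A: Δ: 0! 2! 6! / 9! → 1/252; sum: t=0:+1/96 = 1/96; 3j²(1 3 4; -1 -1 2) = Δ·Π!·Σ² = 5/84  (sign +1)
B: Δ: 0! 2! 6! / 9! → 1/252; sum: t=0:+1/1440 = 1/1440; 3j²(1 3 4; -1 -3 4) = Δ·Π!·Σ² = 1/9  (sign +1)
I_A²/I_B² = (5/84)/(1/9) = 15/28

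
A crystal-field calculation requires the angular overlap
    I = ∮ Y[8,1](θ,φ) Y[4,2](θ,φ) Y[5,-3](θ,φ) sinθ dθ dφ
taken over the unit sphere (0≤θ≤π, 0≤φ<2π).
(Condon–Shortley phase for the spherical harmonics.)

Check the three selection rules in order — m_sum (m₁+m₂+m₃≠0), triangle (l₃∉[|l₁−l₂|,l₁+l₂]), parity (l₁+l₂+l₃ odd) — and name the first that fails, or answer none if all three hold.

parity

azimuthal sum: 1 + 2 − 3 = 0  ✓
4 ≤ 5 ≤ 12 (triangle on l)  ✓
L = 8 + 4 + 5 = 17 (odd)  ✗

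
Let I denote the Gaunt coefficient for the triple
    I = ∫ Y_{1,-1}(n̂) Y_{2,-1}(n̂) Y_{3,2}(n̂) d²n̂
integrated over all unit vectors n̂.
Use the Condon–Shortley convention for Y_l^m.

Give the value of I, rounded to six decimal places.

0.261169

Checks pass: Σm=0; 6 even; l₃=3∈[1,3].
(2·1+1)(2·2+1)(2·3+1) = 105
Δ: 0! 2! 4! / 7! → 1/105
sum: t=0:+1/4 = 1/4
3j²(1 2 3; 0 0 0) = Δ·Π!·Σ² = 3/35  (sign -1)
sum: t=0:+1/12 = 1/12
3j²(1 2 3; -1 -1 2) = Δ·Π!·Σ² = 2/21  (sign -1)
combine: 4πI² = 105·3/35·2/21 = 6/7
take √, sign +1: I = 0.26116903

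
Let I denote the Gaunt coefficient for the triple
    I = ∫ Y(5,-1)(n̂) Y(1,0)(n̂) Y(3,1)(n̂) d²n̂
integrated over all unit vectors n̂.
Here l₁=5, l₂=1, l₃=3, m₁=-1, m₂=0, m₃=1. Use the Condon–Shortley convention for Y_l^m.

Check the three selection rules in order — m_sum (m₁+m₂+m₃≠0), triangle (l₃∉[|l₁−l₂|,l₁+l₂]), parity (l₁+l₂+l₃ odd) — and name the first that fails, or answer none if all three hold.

m₁+m₂+m₃ = -1 + 0 + 1 = 0  ✓
triangle: |5−1|=4 ≤ l₃=3 ≤ 5+1=6  ✗
parity: l₁+l₂+l₃ = 9 is odd

triangle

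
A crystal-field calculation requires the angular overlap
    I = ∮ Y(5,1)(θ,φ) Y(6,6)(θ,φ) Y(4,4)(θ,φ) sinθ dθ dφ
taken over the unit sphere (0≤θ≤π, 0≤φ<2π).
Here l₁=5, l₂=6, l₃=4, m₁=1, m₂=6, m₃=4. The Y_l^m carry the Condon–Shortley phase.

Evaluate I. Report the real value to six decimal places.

m-sum = 1 + 6 + 4 = 11 ≠ 0 ⇒ I = 0

0.000000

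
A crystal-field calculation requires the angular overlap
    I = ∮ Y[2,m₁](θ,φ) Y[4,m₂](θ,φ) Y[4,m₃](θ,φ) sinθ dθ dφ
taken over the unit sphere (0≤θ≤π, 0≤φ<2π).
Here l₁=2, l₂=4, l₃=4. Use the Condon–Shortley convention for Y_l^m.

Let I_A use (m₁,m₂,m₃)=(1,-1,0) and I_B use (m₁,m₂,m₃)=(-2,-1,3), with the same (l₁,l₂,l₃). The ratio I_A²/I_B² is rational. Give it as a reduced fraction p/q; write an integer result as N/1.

Same 2,4,4: normalisation and zero-m 3j drop out of the ratio.
A: Δ: 2! 2! 6! / 11! → 1/13860; sum: t=0:+1/72 t=1:−1/96 = 1/288; 3j²(2 4 4; 1 -1 0) = Δ·Π!·Σ² = 1/462  (sign +1)
B: Δ: 2! 2! 6! / 11! → 1/13860; sum: t=2:+1/480 = 1/480; 3j²(2 4 4; -2 -1 3) = Δ·Π!·Σ² = 3/110  (sign -1)
I_A²/I_B² = (1/462)/(3/110) = 5/63

5/63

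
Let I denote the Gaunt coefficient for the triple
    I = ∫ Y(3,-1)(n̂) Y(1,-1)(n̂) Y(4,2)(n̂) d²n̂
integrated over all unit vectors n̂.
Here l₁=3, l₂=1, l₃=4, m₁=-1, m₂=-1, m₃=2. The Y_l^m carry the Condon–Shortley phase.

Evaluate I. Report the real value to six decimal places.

Rules hold: Σm=0, L=8 even, 2≤4≤4.
N = 7·3·9 = 189
Δ = 0!·6!·2!/9! = 1/252
Racah Σ t=0..0: t=0:+1/36 = 1/36
⇒ 3j(3 1 4; 0 0 0)² = 4/63, sgn +1
Racah Σ t=0..0: t=0:+1/96 = 1/96
⇒ 3j(3 1 4; -1 -1 2)² = 5/84, sgn +1
4πI² = N·(3j₀)²·(3jₘ)² = 5/7
I = +1·√(0.714286/4π) = 0.23841361

0.238414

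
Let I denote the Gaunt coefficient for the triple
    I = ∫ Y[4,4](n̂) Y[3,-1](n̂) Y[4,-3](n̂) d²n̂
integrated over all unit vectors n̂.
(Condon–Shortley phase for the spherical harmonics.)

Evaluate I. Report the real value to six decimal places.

Σlᵢ=11 odd — θ-integrand is odd under cosθ→−cosθ; I=0

0.000000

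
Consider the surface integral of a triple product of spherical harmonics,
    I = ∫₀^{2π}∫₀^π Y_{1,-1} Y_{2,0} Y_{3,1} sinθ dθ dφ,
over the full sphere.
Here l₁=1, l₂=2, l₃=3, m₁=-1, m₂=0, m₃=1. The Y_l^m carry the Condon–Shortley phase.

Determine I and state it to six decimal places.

Checks pass: Σm=0; 6 even; l₃=3∈[1,3].
(2·1+1)(2·2+1)(2·3+1) = 105
Δ: 0! 2! 4! / 7! → 1/105
sum: t=0:+1/4 = 1/4
3j²(1 2 3; 0 0 0) = Δ·Π!·Σ² = 3/35  (sign -1)
sum: t=0:+1/8 = 1/8
3j²(1 2 3; -1 0 1) = Δ·Π!·Σ² = 2/35  (sign +1)
combine: 4πI² = 105·3/35·2/35 = 18/35
take √, sign -1: I = -0.20230066

-0.202301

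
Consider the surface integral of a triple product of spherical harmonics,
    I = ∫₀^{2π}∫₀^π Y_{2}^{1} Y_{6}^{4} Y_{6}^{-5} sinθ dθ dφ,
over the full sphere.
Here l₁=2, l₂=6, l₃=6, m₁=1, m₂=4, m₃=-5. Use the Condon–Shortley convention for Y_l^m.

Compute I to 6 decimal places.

-0.197649

Rules hold: Σm=0, L=14 even, 4≤6≤8.
N = 5·13·13 = 845
Δ = 2!·2!·10!/15! = 1/90090
Racah Σ t=0..2: t=0:+1/69120 t=1:−1/14400 t=2:+1/69120 = -7/172800
⇒ 3j(2 6 6; 0 0 0)² = 14/715, sgn -1
Racah Σ t=0..1: t=0:+1/7257600 t=1:−1/725760 = -1/806400
⇒ 3j(2 6 6; 1 4 -5)² = 27/910, sgn +1
4πI² = N·(3j₀)²·(3jₘ)² = 27/55
I = -1·√(0.490909/4π) = -0.19764945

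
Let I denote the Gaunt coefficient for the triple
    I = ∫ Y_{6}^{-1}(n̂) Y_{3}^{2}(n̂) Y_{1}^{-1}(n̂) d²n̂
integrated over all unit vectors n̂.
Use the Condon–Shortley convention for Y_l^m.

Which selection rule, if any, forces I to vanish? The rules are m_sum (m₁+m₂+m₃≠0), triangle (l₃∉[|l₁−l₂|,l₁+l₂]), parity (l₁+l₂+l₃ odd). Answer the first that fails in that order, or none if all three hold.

triangle

azimuthal sum: -1 + 2 − 1 = 0  ✓
3 ≤ 1 ≤ 9 (triangle on l)  ✗
L = 6 + 3 + 1 = 10 (even)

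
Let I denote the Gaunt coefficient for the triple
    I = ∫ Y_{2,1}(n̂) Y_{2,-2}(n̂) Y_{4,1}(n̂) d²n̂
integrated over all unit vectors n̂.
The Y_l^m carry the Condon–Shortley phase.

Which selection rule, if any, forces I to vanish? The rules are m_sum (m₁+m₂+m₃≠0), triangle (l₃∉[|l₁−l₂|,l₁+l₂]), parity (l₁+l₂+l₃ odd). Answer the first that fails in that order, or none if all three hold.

none

azimuthal sum: 1 − 2 + 1 = 0  ✓
0 ≤ 4 ≤ 4 (triangle on l)  ✓
L = 2 + 2 + 4 = 8 (even)  ✓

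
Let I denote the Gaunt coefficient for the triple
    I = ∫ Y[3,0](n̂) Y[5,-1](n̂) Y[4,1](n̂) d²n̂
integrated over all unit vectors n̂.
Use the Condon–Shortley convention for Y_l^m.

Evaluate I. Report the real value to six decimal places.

Checks pass: Σm=0; 12 even; l₃=4∈[2,8].
(2·3+1)(2·5+1)(2·4+1) = 693
Δ: 4! 2! 6! / 13! → 1/180180
sum: t=1:−1/576 t=2:+1/144 t=3:−1/576 = 1/288
3j²(3 5 4; 0 0 0) = Δ·Π!·Σ² = 20/1001  (sign +1)
sum: t=1:−1/432 t=2:+1/192 t=3:−1/1440 = 19/8640
3j²(3 5 4; 0 -1 1) = Δ·Π!·Σ² = 361/30030  (sign -1)
combine: 4πI² = 693·20/1001·361/30030 = 2166/13013
take √, sign -1: I = -0.11508947

-0.115089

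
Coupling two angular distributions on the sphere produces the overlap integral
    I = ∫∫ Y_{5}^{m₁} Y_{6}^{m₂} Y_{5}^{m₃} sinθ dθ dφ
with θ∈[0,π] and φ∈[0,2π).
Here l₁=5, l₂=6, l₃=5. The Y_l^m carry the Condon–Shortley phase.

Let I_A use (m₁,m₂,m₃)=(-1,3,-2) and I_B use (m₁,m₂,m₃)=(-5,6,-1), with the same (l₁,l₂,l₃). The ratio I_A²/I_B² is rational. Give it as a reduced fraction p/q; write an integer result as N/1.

l's match ⇒ only the (l;m) 3-j factors differ between A and B.
A: triangle coeff Δ(5,6,5) = 1/28588560; Σ_t [3,6]: t=3:−1/155520 t=4:+1/23040 t=5:−1/34560 t=6:+1/622080 = 1/103680; (3j)²=9/2431 [(5 6 5; -1 3 -2)], sign=-1
B: triangle coeff Δ(5,6,5) = 1/28588560; Σ_t [6,6]: t=6:+1/12441600 = 1/12441600; (3j)²=3/442 [(5 6 5; -5 6 -1)], sign=+1
I_A²/I_B² = (9/2431)/(3/442) = 6/11

6/11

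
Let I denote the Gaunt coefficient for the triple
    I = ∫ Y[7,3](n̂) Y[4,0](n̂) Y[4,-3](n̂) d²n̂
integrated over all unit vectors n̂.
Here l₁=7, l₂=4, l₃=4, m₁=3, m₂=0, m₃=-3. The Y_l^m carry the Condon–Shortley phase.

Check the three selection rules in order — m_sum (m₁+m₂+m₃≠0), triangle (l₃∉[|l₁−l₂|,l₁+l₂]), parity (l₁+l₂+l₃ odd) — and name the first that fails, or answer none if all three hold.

parity

azimuthal sum: 3 + 0 − 3 = 0  ✓
3 ≤ 4 ≤ 11 (triangle on l)  ✓
L = 7 + 4 + 4 = 15 (odd)  ✗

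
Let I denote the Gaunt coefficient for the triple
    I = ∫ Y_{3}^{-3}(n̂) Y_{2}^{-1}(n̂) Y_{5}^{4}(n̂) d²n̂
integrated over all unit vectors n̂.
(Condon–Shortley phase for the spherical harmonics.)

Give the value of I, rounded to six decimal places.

0.219610

m-sum 0 ✓  L=10 even ✓  1≤5≤5 ✓
Π(2lᵢ+1) = 7×5×11 = 385
triangle coeff Δ(3,2,5) = 1/2310
Σ_t [0,0]: t=0:+1/144 = 1/144
(3j)²=10/231 [(3 2 5; 0 0 0)], sign=-1
Σ_t [0,0]: t=0:+1/4320 = 1/4320
(3j)²=2/55 [(3 2 5; -3 -1 4)], sign=-1
⇒ 4πI² = 20/33
I = (+1)√(20/33/(4π)) = 0.21961050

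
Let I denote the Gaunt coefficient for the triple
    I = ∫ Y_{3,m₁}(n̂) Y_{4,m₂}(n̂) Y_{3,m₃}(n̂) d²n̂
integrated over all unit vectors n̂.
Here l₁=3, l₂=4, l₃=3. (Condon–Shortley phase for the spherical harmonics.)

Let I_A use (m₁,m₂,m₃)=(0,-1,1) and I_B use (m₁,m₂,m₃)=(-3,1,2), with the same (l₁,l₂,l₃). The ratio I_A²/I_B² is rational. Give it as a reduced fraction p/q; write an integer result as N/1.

l's match ⇒ only the (l;m) 3-j factors differ between A and B.
A: triangle coeff Δ(3,4,3) = 1/34650; Σ_t [1,3]: t=1:−1/48 t=2:+1/24 t=3:−1/288 = 5/288; (3j)²=5/462 [(3 4 3; 0 -1 1)], sign=+1
B: triangle coeff Δ(3,4,3) = 1/34650; Σ_t [4,4]: t=4:+1/288 = 1/288; (3j)²=5/231 [(3 4 3; -3 1 2)], sign=-1
I_A²/I_B² = (5/462)/(5/231) = 1/2

1/2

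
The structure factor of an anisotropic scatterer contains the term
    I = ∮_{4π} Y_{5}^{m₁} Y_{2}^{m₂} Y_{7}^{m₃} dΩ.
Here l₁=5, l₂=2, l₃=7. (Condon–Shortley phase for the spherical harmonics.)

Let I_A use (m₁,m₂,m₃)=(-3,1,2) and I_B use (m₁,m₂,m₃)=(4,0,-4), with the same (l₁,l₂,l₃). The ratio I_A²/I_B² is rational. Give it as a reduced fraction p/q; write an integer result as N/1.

Same 5,2,7: normalisation and zero-m 3j drop out of the ratio.
A: Δ: 0! 10! 4! / 15! → 1/15015; sum: t=0:+1/483840 = 1/483840; 3j²(5 2 7; -3 1 2) = Δ·Π!·Σ² = 6/1001  (sign -1)
B: Δ: 0! 10! 4! / 15! → 1/15015; sum: t=0:+1/1451520 = 1/1451520; 3j²(5 2 7; 4 0 -4) = Δ·Π!·Σ² = 1/91  (sign -1)
I_A²/I_B² = (6/1001)/(1/91) = 6/11

6/11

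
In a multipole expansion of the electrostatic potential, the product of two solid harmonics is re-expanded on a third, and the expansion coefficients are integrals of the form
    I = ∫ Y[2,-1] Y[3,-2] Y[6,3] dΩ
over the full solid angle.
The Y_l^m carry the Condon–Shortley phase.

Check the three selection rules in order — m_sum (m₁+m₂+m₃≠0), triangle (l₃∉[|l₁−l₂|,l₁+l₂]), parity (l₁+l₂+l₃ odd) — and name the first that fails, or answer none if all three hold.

triangle

azimuthal sum: -1 − 2 + 3 = 0  ✓
1 ≤ 6 ≤ 5 (triangle on l)  ✗
L = 2 + 3 + 6 = 11 (odd)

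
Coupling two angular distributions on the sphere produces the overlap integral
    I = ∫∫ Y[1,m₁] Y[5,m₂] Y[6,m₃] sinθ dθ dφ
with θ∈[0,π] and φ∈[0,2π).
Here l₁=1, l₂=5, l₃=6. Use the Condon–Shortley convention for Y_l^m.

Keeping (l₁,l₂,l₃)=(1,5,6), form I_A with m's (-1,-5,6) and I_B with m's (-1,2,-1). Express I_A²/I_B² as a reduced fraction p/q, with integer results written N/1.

Shared (l₁,l₂,l₃)=(1,5,6): N and (l;000)² cancel in I_A²/I_B².
A: Δ = 0!·2!·10!/13! = 1/858; Racah Σ t=0..0: t=0:+1/7257600 = 1/7257600; ⇒ 3j(1 5 6; -1 -5 6)² = 1/13, sgn +1
B: Δ = 0!·2!·10!/13! = 1/858; Racah Σ t=0..0: t=0:+1/60480 = 1/60480; ⇒ 3j(1 5 6; -1 2 -1)² = 5/429, sgn -1
I_A²/I_B² = (1/13)/(5/429) = 33/5

33/5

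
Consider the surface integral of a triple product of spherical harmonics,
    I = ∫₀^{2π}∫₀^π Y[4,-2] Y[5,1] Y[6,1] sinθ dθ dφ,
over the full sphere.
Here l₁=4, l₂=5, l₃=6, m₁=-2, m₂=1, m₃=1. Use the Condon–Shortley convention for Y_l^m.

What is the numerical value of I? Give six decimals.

0.000000

L=15 odd ⇒ parity kills the (l;000) factor ⇒ I = 0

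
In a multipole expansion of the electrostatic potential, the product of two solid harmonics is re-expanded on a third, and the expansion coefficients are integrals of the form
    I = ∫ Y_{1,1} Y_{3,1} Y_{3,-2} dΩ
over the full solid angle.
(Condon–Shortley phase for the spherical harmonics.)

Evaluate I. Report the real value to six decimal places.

Σlᵢ=7 odd — θ-integrand is odd under cosθ→−cosθ; I=0

0.000000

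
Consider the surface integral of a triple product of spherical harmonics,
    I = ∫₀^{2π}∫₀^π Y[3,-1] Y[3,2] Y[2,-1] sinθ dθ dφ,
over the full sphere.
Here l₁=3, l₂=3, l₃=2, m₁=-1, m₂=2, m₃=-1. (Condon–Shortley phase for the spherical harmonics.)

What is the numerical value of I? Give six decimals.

0.162868

Rules hold: Σm=0, L=8 even, 0≤2≤6.
N = 7·7·5 = 245
Δ = 4!·2!·2!/9! = 1/3780
Racah Σ t=1..3: t=1:−1/24 t=2:+1/4 t=3:−1/24 = 1/6
⇒ 3j(3 3 2; 0 0 0)² = 4/105, sgn +1
Racah Σ t=3..4: t=3:−1/12 t=4:+1/48 = -1/16
⇒ 3j(3 3 2; -1 2 -1)² = 1/28, sgn +1
4πI² = N·(3j₀)²·(3jₘ)² = 1/3
I = +1·√(0.333333/4π) = 0.16286750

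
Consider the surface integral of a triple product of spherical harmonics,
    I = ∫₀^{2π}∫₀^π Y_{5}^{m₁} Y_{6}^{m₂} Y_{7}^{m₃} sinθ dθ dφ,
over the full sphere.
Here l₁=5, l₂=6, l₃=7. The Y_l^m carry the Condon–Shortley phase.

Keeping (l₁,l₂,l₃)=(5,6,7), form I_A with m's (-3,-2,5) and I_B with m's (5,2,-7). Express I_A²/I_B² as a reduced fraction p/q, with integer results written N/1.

9/455

Shared (l₁,l₂,l₃)=(5,6,7): N and (l;000)² cancel in I_A²/I_B².
A: Δ = 4!·6!·8!/19! = 1/174594420; Racah Σ t=2..4: t=2:+1/4147200 t=3:−1/3628800 t=4:+1/46448640 = -1/77414400; ⇒ 3j(5 6 7; -3 -2 5)² = 3/41990, sgn -1
B: Δ = 4!·6!·8!/19! = 1/174594420; Racah Σ t=0..0: t=0:+1/696729600 = 1/696729600; ⇒ 3j(5 6 7; 5 2 -7)² = 7/1938, sgn +1
I_A²/I_B² = (3/41990)/(7/1938) = 9/455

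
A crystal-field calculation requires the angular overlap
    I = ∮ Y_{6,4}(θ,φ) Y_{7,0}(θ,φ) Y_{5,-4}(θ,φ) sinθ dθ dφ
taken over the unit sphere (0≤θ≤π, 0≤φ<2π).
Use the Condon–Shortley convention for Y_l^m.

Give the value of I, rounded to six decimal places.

0.150533

Checks pass: Σm=0; 18 even; l₃=5∈[1,13].
(2·6+1)(2·7+1)(2·5+1) = 2145
Δ: 8! 4! 6! / 19! → 1/174594420
sum: t=2:+1/4147200 t=3:−1/207360 t=4:+1/82944 t=5:−1/207360 t=6:+1/4147200 = 1/345600
3j²(6 7 5; 0 0 0) = Δ·Π!·Σ² = 420/46189  (sign -1)
sum: t=1:−1/21772800 t=2:+1/4147200 = 17/87091200
3j²(6 7 5; 4 0 -4) = Δ·Π!·Σ² = 119/8151  (sign -1)
combine: 4πI² = 2145·420/46189·119/8151 = 14700/51623
take √, sign +1: I = 0.15053314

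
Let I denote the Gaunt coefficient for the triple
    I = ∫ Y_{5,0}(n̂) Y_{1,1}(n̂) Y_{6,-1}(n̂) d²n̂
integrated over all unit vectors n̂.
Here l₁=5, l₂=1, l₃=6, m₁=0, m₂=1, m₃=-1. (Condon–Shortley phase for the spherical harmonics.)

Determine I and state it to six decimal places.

Rules hold: Σm=0, L=12 even, 4≤6≤6.
N = 11·3·13 = 429
Δ = 0!·10!·2!/13! = 1/858
Racah Σ t=0..0: t=0:+1/14400 = 1/14400
⇒ 3j(5 1 6; 0 0 0)² = 6/143, sgn +1
Racah Σ t=0..0: t=0:+1/28800 = 1/28800
⇒ 3j(5 1 6; 0 1 -1)² = 7/286, sgn -1
4πI² = N·(3j₀)²·(3jₘ)² = 63/143
I = -1·√(0.440559/4π) = -0.18723944

-0.187239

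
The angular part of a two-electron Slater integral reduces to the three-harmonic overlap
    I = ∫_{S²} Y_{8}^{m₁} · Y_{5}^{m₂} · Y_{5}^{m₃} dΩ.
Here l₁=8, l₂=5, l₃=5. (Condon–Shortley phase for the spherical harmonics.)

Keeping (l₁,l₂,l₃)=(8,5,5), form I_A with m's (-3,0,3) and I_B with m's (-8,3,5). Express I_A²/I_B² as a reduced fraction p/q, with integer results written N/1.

Shared (l₁,l₂,l₃)=(8,5,5): N and (l;000)² cancel in I_A²/I_B².
A: Δ = 8!·8!·2!/19! = 1/37413090; Racah Σ t=3..5: t=3:−1/58060800 t=4:+1/2903040 t=5:−1/2073600 = -1/6451200; ⇒ 3j(8 5 5; -3 0 3)² = 15/4199, sgn -1
B: Δ = 8!·8!·2!/19! = 1/37413090; Racah Σ t=8..8: t=8:+1/3251404800 = 1/3251404800; ⇒ 3j(8 5 5; -8 3 5)² = 5/323, sgn +1
I_A²/I_B² = (15/4199)/(5/323) = 3/13

3/13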